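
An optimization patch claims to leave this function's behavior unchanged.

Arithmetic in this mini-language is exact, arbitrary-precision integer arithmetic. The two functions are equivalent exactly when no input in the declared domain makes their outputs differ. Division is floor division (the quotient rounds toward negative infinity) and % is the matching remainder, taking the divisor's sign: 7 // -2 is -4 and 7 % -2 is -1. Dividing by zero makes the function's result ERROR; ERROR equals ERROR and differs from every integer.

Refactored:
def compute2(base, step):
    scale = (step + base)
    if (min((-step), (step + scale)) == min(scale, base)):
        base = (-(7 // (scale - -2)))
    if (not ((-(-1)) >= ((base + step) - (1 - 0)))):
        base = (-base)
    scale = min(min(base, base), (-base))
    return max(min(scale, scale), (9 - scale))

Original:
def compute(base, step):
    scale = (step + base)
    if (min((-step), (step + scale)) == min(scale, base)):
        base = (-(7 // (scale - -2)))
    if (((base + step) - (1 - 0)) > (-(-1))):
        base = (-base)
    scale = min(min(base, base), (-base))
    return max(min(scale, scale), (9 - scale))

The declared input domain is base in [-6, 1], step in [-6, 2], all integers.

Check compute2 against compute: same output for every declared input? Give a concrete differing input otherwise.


Equivalent — the differences include comparison usage differs, boolean connective usage differs, yet no declared input distinguishes the two.
Spot check at base=-4, step=0 — compute: scale = -4; (min((-step), (step + scale)) == min(scale, base)) -> true; base = 4; (((base + step) - (1 - 0)) > (-(-1))) -> true; base = -4; scale = -4; return 13. compute2: scale = -4; (min((-step), (step + scale)) == min(scale, base)) -> true; base = 4; (not ((-(-1)) >= ((base + step) - (1 - 0)))) -> true; base = -4; scale = -4; return 13. Both give 13.
Sweeping the whole domain (72 inputs) finds no disagreement.
verdict: equivalent


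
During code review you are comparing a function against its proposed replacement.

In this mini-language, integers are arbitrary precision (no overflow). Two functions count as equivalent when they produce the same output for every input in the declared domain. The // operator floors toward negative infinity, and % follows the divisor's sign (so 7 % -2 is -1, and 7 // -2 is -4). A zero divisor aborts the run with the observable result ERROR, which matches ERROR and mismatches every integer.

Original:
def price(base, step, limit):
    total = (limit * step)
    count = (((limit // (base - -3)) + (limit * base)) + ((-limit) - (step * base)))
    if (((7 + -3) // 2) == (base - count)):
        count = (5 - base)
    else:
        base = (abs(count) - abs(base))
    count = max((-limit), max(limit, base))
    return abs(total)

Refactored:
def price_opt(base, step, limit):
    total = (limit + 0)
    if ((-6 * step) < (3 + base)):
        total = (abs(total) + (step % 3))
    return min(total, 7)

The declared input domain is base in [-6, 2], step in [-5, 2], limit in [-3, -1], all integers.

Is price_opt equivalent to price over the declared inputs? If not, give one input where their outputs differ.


These are not equivalent — on base=-6, step=-5, limit=-3 the outputs split (15 vs -3).
price: total := 15 | count := -8 | (((7 + -3) // 2) == (base - count)): true | count := 11 | count := 3 | result 15
price_opt: total := -3 | ((-6 * step) < (3 + base)): false | result -3
verdict: not equivalent; witness: base=-6, step=-5, limit=-3


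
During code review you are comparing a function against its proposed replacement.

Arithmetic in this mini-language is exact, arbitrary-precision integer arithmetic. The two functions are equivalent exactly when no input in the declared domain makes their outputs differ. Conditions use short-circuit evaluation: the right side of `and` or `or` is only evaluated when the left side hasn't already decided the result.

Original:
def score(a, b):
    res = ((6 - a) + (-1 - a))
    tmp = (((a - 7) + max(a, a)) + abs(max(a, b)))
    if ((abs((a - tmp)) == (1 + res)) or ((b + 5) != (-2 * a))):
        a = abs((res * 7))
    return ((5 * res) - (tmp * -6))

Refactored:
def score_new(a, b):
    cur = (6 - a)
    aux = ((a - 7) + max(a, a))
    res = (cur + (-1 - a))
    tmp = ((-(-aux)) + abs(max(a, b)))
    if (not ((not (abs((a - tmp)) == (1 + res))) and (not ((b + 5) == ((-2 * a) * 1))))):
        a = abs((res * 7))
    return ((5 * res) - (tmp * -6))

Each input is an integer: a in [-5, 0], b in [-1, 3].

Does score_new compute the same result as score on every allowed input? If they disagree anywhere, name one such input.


Whatever the rewrite altered, no input in the stated domain can expose a difference.
Spot check at a=-5, b=3 — score: res := 15 | tmp := -14 | ((abs((a - tmp)) == (1 + res)) or ((b + 5) != (-2 * a))): true | a := 105 | result -9. score_new: cur := 11 | aux := -17 | res := 15 | tmp := -14 | (not ((not (abs((a - tmp)) == (1 + res))) and (not ((b + 5) == ((-2 * a) * 1))))): false | result -9. Both give -9.
Sweeping the whole domain (30 inputs) finds no disagreement.
verdict: equivalent


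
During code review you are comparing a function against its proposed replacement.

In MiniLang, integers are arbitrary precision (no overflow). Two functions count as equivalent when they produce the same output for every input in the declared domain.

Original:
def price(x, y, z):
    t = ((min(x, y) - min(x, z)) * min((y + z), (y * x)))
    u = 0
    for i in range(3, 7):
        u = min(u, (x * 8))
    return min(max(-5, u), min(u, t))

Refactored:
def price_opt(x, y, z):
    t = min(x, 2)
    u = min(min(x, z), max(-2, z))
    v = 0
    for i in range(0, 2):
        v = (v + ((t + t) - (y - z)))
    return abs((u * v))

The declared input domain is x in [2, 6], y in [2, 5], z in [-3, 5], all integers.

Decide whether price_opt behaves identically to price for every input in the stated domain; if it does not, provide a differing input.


Try x=2, y=2, z=-3.
price: t becomes -5; next u becomes 0; next at i=3:; next u becomes 0; next at i=4:; next u becomes 0; next at i=5:; next u becomes 0; next at i=6:; next u becomes 0; next final value -5
price_opt: t becomes 2; next u becomes -3; next v becomes 0; next at i=0:; next v becomes -1; next at i=1:; next v becomes -2; next final value 6
-5 against 6: the behavior changed.
verdict: not equivalent; witness: x=2, y=2, z=-3


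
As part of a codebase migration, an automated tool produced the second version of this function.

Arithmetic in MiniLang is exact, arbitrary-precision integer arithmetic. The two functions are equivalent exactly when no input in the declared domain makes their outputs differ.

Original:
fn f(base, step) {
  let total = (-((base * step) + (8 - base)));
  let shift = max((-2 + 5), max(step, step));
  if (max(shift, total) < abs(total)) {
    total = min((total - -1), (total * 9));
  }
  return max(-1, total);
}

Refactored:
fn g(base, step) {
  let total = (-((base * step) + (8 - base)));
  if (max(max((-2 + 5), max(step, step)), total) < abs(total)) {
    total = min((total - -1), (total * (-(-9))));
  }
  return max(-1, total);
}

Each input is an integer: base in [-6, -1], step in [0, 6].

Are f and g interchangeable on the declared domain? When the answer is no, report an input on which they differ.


Comparing the listings, the differences include: local variable names differ, and statement counts differ.
One worked example (base=-1, step=0) — f: total := -9 | shift := 3 | (max(shift, total) < abs(total)): true | total := -81 | result -1; g: total := -9 | (max(max((-2 + 5), max(step, step)), total) < abs(total)): true | total := -81 | result -1; agreement on -1.
An exhaustive pass over the 42 declared inputs shows identical outputs.
verdict: equivalent


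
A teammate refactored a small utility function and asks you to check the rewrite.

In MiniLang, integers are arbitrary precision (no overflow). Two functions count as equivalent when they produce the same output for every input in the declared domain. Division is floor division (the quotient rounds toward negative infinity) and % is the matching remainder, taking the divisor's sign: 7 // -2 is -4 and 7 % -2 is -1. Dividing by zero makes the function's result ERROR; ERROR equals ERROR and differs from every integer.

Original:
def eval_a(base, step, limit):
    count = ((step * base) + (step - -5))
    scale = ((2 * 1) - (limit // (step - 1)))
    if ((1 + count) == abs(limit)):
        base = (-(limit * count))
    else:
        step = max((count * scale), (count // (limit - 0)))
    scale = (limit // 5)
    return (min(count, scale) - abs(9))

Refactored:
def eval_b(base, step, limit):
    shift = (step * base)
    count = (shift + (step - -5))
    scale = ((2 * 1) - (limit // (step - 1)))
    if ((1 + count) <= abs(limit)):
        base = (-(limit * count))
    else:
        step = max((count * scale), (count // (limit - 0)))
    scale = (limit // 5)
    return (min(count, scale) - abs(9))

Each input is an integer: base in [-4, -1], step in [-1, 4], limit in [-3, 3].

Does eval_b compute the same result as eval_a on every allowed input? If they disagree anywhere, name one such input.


The rewrite breaks on base=-4, step=3, limit=0, where the results are ERROR and -13.
eval_a: count becomes -4; next scale becomes 2; next ((1 + count) == abs(limit)) evaluates to false; next hits division by zero so the output is ERROR
eval_b: shift becomes -12; next count becomes -4; next scale becomes 2; next ((1 + count) <= abs(limit)) evaluates to true; next base becomes 0; next scale becomes 0; next final value -13
verdict: not equivalent; witness: base=-4, step=3, limit=0


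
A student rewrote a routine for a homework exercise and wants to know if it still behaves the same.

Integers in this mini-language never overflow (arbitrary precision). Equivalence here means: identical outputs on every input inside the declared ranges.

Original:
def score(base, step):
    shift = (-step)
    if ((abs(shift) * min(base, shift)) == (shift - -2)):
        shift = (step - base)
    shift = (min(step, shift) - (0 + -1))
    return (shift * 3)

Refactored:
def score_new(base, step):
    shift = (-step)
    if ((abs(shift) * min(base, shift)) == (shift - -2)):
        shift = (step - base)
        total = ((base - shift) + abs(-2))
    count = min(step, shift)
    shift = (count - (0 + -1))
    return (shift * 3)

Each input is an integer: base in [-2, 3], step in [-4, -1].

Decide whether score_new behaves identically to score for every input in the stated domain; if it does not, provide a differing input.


A substantive addition is an assignment to `total` whose value nothing reads; no result depends on it; all 24 inputs agree.
verdict: equivalent


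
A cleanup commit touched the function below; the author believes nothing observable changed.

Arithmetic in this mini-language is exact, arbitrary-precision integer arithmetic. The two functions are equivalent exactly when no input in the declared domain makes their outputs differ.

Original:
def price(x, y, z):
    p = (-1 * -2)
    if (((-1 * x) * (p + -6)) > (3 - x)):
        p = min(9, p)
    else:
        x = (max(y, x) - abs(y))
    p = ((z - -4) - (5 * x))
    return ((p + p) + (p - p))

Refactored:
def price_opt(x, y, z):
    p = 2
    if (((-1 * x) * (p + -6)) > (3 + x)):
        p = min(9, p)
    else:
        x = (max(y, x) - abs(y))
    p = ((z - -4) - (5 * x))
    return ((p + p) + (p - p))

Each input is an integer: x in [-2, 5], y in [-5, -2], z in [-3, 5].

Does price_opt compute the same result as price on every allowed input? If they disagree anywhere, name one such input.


On input x=1, y=-5, z=-3, price returns -8 while price_opt returns 42.
verdict: not equivalent; witness: x=1, y=-5, z=-3


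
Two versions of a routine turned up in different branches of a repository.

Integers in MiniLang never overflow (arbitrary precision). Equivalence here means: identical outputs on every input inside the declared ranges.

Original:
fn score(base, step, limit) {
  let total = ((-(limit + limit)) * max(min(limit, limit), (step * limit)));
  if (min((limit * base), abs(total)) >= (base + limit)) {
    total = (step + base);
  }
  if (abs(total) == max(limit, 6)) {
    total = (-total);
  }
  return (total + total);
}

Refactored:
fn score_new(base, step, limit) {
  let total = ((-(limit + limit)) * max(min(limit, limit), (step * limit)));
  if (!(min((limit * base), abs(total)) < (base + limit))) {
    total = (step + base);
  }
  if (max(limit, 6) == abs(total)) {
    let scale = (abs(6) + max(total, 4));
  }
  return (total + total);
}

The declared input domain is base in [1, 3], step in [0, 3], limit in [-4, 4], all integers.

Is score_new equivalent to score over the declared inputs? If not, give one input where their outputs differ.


Evaluate both at base=1, step=3, limit=1.
score: total=-6, then (min((limit * base), abs(total)) >= (base + limit)) is false, then (abs(total) == max(limit, 6)) is true, then total=6, then returns 12
score_new: total=-6, then (!(min((limit * base), abs(total)) < (base + limit))) is false, then (max(limit, 6) == abs(total)) is true, then scale=10, then returns -12
12 vs -12 — the two versions disagree here.
verdict: not equivalent; witness: base=1, step=3, limit=1


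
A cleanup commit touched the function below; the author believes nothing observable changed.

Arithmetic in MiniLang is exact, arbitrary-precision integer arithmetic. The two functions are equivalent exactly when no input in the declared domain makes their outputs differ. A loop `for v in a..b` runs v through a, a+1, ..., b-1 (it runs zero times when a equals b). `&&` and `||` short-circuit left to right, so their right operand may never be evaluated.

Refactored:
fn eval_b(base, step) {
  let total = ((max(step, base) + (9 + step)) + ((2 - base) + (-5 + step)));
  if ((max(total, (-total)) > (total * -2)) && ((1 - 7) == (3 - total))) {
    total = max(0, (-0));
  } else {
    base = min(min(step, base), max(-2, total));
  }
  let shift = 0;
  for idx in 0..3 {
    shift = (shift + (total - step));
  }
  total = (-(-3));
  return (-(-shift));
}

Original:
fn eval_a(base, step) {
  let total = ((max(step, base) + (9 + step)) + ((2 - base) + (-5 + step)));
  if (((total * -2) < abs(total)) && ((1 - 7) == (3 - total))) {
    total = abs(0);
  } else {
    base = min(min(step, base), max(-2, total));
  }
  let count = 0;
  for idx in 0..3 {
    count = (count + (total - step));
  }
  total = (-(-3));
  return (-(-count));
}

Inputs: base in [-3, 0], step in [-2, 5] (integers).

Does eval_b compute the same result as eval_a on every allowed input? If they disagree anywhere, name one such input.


This is a faithful refactor — constant usage differs, and min/max/abs usage differs, and comparison usage differs, and local variable names differ, but the computed results match everywhere.
As a probe, take base=-2, step=-1: eval_a runs total = 5; (((total * -2) < abs(total)) && ((1 - 7) == (3 - total))) -> false; base = -2; count = 0; [idx=0]; count = 6; [idx=1]; count = 12; [idx=2]; count = 18; total = 3; return 18; eval_b runs total = 5; ((max(total, (-total)) > (total * -2)) && ((1 - 7) == (3 - total))) -> false; base = -2; shift = 0; [idx=0]; shift = 6; [idx=1]; shift = 12; [idx=2]; shift = 18; total = 3; return 18; both end at 18.
Every one of the 32 inputs gives matching results.
verdict: equivalent


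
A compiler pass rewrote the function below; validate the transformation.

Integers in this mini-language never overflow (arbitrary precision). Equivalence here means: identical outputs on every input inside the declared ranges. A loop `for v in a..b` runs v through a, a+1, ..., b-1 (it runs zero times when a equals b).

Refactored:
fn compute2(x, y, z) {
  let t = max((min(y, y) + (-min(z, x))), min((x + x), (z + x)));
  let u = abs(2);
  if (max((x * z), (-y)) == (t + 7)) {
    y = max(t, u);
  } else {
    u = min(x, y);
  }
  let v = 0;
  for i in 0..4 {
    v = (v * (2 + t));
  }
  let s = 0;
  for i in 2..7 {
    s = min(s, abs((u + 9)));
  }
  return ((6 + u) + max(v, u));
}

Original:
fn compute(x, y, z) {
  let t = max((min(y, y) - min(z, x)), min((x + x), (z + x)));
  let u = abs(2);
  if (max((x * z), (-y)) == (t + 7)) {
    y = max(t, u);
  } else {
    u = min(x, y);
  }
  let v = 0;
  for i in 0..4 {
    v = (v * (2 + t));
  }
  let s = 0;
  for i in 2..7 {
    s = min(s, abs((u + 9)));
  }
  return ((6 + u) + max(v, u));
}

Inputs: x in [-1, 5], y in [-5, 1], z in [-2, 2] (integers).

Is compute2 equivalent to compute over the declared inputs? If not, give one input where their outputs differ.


Side by side, the visible changes include: arithmetic usage differs.
As a probe, take x=0, y=1, z=1: compute runs t becomes 1; next u becomes 2; next (max((x * z), (-y)) == (t + 7)) evaluates to false; next u becomes 0; next v becomes 0; next at i=0:; next v becomes 0; next at i=1:; next v becomes 0; next at i=2:; next v becomes 0; next at i=3:; next v becomes 0; next s becomes 0; next at i=2:; next s becomes 0; next at i=3:; next s becomes 0; next at i=4:; next s becomes 0; next at i=5:; next s becomes 0; next at i=6:; next s becomes 0; next final value 6; compute2 runs t becomes 1; next u becomes 2; next (max((x * z), (-y)) == (t + 7)) evaluates to false; next u becomes 0; next v becomes 0; next at i=0:; next v becomes 0; next at i=1:; next v becomes 0; next at i=2:; next v becomes 0; next at i=3:; next v becomes 0; next s becomes 0; next at i=2:; next s becomes 0; next at i=3:; next s becomes 0; next at i=4:; next s becomes 0; next at i=5:; next s becomes 0; next at i=6:; next s becomes 0; next final value 6; both end at 6.
An exhaustive pass over the 245 declared inputs shows identical outputs.
verdict: equivalent


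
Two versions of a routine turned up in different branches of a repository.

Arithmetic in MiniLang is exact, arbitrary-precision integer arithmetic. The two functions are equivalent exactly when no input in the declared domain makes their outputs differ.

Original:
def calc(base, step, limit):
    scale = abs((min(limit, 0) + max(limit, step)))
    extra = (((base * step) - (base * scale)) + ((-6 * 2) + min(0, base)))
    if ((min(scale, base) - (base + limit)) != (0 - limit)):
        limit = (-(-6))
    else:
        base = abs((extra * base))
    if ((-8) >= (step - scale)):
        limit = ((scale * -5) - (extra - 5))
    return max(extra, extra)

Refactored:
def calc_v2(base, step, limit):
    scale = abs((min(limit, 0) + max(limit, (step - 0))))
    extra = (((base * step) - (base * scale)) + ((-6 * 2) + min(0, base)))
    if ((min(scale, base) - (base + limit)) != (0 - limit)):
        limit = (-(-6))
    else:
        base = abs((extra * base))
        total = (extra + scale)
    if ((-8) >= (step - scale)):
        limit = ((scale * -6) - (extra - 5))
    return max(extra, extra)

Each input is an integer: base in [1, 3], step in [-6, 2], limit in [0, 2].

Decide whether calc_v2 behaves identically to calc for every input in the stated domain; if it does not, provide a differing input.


Although `-5` became `-6`, no input in the stated domain can expose it; all 81 inputs agree.
verdict: equivalent


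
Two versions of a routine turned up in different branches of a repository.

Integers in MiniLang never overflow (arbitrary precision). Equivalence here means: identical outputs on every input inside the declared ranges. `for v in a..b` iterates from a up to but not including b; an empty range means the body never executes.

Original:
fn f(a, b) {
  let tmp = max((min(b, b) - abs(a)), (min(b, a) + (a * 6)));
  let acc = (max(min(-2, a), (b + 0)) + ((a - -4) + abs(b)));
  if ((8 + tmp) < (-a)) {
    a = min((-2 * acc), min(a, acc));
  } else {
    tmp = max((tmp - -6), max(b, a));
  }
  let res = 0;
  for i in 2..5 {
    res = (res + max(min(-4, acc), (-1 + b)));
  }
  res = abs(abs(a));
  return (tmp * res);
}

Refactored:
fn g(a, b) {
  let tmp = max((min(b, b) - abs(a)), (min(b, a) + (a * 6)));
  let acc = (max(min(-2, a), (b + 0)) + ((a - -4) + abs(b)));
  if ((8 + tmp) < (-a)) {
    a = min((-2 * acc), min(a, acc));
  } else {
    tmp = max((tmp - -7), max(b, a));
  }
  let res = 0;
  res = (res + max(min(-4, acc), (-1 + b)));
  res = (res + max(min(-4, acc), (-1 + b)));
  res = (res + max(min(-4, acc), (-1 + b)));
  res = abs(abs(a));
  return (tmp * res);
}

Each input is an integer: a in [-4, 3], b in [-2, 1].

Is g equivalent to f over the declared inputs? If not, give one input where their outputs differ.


Not equivalent: a=-4, b=0 separates them (8 vs 12).
f: tmp = -4; acc = 0; ((8 + tmp) < (-a)) -> false; tmp = 2; res = 0; [i=2]; res = -1; [i=3]; res = -2; [i=4]; res = -3; res = 4; return 8
g: tmp = -4; acc = 0; ((8 + tmp) < (-a)) -> false; tmp = 3; res = 0; res = -1; res = -2; res = -3; res = 4; return 12
verdict: not equivalent; witness: a=-4, b=0


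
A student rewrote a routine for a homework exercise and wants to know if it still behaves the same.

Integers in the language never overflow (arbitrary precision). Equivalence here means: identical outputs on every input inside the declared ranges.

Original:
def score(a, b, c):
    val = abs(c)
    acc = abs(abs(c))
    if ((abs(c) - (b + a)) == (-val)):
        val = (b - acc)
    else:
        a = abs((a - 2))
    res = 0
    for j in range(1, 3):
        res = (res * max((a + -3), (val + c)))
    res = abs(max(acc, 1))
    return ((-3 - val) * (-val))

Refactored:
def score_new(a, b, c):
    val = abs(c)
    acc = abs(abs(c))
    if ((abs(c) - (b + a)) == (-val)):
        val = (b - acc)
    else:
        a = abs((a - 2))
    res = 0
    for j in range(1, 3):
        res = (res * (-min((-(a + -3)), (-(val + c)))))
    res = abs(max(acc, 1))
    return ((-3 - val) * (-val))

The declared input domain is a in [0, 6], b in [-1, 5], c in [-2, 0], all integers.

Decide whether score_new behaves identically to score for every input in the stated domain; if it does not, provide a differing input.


Equivalent — the differences include min/max/abs usage differs, yet no declared input distinguishes the two.
Tracing a=4, b=2, c=-1: score: val = 1; acc = 1; ((abs(c) - (b + a)) == (-val)) -> false; a = 2; res = 0; [j=1]; res = 0; [j=2]; res = 0; res = 1; return 4 | score_new: val = 1; acc = 1; ((abs(c) - (b + a)) == (-val)) -> false; a = 2; res = 0; [j=1]; res = 0; [j=2]; res = 0; res = 1; return 4 — matching result 4.
Checked all 147 inputs in the declared domain: the outputs agree on every one.
verdict: equivalent


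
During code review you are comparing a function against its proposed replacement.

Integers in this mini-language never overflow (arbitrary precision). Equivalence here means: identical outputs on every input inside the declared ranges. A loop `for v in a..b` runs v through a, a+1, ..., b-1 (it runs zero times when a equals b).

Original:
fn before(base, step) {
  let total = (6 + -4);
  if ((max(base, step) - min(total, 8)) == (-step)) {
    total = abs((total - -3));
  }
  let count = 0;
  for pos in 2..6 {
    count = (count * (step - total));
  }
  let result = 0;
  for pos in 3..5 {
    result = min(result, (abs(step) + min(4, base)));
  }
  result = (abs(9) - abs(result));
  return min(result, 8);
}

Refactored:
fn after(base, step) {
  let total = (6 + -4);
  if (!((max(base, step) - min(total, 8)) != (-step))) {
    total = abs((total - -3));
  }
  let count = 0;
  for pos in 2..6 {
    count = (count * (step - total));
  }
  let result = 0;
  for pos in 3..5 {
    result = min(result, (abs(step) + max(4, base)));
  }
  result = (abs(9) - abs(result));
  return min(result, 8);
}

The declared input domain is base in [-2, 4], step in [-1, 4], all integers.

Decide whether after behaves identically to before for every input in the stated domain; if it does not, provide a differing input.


Try base=-2, step=0.
before: total becomes 2; next ((max(base, step) - min(total, 8)) == (-step)) evaluates to false; next count becomes 0; next at pos=2:; next count becomes 0; next at pos=3:; next count becomes 0; next at pos=4:; next count becomes 0; next at pos=5:; next count becomes 0; next result becomes 0; next at pos=3:; next result becomes -2; next at pos=4:; next result becomes -2; next result becomes 7; next final value 7
after: total becomes 2; next (!((max(base, step) - min(total, 8)) != (-step))) evaluates to false; next count becomes 0; next at pos=2:; next count becomes 0; next at pos=3:; next count becomes 0; next at pos=4:; next count becomes 0; next at pos=5:; next count becomes 0; next result becomes 0; next at pos=3:; next result becomes 0; next at pos=4:; next result becomes 0; next result becomes 9; next final value 8
7 vs 8 — the two versions disagree here.
verdict: not equivalent; witness: base=-2, step=0


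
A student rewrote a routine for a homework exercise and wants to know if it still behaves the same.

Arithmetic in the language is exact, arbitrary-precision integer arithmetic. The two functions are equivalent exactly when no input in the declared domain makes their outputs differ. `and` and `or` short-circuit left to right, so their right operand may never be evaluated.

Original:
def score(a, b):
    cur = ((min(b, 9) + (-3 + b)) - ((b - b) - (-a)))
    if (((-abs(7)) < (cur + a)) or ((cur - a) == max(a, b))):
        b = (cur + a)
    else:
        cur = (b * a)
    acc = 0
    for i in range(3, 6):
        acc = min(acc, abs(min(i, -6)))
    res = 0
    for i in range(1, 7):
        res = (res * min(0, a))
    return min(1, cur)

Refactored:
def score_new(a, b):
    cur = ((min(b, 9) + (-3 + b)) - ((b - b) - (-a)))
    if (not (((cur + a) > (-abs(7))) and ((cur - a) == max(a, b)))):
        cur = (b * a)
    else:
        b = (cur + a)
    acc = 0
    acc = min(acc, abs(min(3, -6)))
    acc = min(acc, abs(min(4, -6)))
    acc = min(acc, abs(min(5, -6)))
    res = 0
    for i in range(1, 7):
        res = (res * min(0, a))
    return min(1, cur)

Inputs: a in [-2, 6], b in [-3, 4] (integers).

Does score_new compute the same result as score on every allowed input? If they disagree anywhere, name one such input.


Run the pair on a=-2, b=0.
score: cur := -1 | (((-abs(7)) < (cur + a)) or ((cur - a) == max(a, b))): true | b := -3 | acc := 0 | iter i=3: | acc := 0 | iter i=4: | acc := 0 | iter i=5: | acc := 0 | res := 0 | iter i=1: | res := 0 | iter i=2: | res := 0 | iter i=3: | res := 0 | iter i=4: | res := 0 | iter i=5: | res := 0 | iter i=6: | res := 0 | result -1
score_new: cur := -1 | (not (((cur + a) > (-abs(7))) and ((cur - a) == max(a, b)))): true | cur := 0 | acc := 0 | acc := 0 | acc := 0 | acc := 0 | res := 0 | iter i=1: | res := 0 | iter i=2: | res := 0 | iter i=3: | res := 0 | iter i=4: | res := 0 | iter i=5: | res := 0 | iter i=6: | res := 0 | result 0
-1 against 0: the behavior changed.
verdict: not equivalent; witness: a=-2, b=0


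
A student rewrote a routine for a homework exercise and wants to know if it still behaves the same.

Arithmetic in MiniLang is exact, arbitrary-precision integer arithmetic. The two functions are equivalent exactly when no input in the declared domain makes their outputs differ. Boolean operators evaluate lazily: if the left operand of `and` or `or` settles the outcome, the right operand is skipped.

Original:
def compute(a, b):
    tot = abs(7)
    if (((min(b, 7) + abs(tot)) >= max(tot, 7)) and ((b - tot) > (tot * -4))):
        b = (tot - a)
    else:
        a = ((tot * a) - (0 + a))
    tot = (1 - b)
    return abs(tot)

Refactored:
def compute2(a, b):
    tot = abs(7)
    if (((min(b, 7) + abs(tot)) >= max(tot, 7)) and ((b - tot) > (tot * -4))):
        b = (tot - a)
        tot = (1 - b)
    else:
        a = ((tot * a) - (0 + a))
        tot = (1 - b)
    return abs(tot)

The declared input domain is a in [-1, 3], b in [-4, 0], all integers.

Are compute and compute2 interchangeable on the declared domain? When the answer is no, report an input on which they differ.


This is a faithful refactor — statement counts differ; and arithmetic usage differs; and constant usage differs, but the computed results match everywhere.
Spot check at a=1, b=0 — compute: tot = 7; (((min(b, 7) + abs(tot)) >= max(tot, 7)) and ((b - tot) > (tot * -4))) -> true; b = 6; tot = -5; return 5. compute2: tot = 7; (((min(b, 7) + abs(tot)) >= max(tot, 7)) and ((b - tot) > (tot * -4))) -> true; b = 6; tot = -5; return 5. Both give 5.
Checked all 25 inputs in the declared domain: the outputs agree on every one.
verdict: equivalent


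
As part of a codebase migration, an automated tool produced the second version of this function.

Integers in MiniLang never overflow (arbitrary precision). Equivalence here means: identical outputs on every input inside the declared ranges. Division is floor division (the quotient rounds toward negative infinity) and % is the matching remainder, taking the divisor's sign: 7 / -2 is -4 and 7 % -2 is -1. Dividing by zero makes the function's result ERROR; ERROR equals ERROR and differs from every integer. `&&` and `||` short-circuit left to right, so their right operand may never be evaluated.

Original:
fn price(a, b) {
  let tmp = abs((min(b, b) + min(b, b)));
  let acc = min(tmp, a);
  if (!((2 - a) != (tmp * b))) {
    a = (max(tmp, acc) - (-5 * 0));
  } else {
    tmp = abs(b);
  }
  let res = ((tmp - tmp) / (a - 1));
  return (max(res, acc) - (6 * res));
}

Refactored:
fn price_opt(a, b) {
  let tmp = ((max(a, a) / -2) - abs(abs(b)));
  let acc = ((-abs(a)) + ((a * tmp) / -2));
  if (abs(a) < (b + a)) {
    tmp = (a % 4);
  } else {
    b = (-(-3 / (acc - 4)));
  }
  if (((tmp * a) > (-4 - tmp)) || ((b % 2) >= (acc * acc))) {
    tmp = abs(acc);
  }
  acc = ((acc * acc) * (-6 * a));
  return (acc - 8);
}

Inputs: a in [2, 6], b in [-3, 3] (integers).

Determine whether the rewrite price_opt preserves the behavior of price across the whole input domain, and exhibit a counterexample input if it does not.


Run the pair on a=2, b=-3.
price: tmp becomes 6; next acc becomes 2; next (!((2 - a) != (tmp * b))) evaluates to false; next tmp becomes 3; next res becomes 0; next final value 2
price_opt: tmp becomes -4; next acc becomes 2; next (abs(a) < (b + a)) evaluates to false; next b becomes -1; next (((tmp * a) > (-4 - tmp)) || ((b % 2) >= (acc * acc))) evaluates to false; next acc becomes -48; next final value -56
2 != -56, so the rewrite changes behavior.
verdict: not equivalent; witness: a=2, b=-3


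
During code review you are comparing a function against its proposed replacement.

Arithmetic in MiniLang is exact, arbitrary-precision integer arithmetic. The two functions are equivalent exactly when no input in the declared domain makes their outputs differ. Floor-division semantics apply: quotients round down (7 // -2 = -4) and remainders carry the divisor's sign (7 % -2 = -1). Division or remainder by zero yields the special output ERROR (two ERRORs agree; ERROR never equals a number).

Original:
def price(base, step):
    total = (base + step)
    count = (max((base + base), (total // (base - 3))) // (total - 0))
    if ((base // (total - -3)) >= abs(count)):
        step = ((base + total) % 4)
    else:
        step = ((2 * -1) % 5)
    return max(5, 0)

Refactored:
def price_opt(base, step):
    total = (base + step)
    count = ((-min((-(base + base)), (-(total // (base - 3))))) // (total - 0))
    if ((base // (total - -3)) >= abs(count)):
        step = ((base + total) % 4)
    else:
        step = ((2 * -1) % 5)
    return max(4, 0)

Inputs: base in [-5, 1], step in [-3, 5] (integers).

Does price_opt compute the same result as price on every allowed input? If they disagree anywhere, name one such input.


These are not equivalent — on base=-5, step=-3 the outputs split (5 vs 4).
price: total=-8, then count=-1, then ((base // (total - -3)) >= abs(count)) is true, then step=3, then returns 5
price_opt: total=-8, then count=-1, then ((base // (total - -3)) >= abs(count)) is true, then step=3, then returns 4
verdict: not equivalent; witness: base=-5, step=-3


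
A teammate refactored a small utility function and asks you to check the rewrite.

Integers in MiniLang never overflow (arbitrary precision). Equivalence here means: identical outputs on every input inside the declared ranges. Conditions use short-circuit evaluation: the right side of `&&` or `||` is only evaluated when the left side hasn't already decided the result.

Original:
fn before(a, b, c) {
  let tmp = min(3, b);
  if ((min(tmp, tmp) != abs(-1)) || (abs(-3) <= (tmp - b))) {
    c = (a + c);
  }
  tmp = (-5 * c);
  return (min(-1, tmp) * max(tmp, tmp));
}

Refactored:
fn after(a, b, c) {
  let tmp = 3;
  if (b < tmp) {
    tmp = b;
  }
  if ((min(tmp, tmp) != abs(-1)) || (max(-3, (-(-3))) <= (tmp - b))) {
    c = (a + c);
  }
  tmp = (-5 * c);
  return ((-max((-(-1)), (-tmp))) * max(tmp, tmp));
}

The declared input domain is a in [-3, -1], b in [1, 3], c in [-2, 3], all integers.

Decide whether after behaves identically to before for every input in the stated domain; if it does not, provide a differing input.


The two are interchangeable: comparison usage differs; statement counts differ; min/max/abs usage differs; constant usage differs; branching structure differs, and every declared input agrees.
As a probe, take a=-1, b=3, c=1: before runs tmp := 3 | ((min(tmp, tmp) != abs(-1)) || (abs(-3) <= (tmp - b))): true | c := 0 | tmp := 0 | result 0; after runs tmp := 3 | (b < tmp): false | ((min(tmp, tmp) != abs(-1)) || (max(-3, (-(-3))) <= (tmp - b))): true | c := 0 | tmp := 0 | result 0; both end at 0.
An exhaustive pass over the 54 declared inputs shows identical outputs.
verdict: equivalent


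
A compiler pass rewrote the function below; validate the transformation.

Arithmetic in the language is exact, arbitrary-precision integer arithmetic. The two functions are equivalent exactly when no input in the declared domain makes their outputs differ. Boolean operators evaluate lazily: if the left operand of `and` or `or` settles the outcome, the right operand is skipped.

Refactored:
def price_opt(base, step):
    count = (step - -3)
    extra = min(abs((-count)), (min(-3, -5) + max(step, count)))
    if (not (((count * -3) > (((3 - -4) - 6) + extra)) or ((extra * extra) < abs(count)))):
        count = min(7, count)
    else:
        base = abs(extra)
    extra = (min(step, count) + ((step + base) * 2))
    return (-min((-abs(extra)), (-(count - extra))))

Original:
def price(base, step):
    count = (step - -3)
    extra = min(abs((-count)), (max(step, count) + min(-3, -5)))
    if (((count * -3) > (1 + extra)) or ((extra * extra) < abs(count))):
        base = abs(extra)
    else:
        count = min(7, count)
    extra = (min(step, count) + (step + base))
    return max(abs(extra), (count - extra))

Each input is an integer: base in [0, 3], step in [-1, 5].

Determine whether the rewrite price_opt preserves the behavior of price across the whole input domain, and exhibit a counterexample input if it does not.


Run the pair on base=0, step=-1.
price: count=2, then extra=-3, then (((count * -3) > (1 + extra)) or ((extra * extra) < abs(count))) is false, then count=2, then extra=-2, then returns 4
price_opt: count=2, then extra=-3, then (not (((count * -3) > (((3 - -4) - 6) + extra)) or ((extra * extra) < abs(count)))) is true, then count=2, then extra=-3, then returns 5
4 against 5: the behavior changed.
verdict: not equivalent; witness: base=0, step=-1


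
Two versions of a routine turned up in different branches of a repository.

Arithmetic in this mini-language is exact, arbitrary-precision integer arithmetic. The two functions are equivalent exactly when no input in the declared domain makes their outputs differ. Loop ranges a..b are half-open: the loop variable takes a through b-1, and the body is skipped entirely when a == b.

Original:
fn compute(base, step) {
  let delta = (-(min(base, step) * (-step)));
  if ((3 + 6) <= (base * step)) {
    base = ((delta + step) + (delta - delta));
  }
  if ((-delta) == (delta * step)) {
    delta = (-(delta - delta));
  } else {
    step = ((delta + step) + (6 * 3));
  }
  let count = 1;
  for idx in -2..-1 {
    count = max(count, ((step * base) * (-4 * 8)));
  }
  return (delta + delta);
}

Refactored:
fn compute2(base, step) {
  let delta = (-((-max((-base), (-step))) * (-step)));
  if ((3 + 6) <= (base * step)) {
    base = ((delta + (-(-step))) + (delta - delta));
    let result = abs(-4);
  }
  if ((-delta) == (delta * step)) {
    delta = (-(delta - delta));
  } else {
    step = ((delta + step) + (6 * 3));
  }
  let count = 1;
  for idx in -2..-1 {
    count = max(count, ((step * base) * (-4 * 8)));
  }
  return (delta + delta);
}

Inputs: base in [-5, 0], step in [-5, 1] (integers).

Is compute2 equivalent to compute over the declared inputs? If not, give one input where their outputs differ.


The two are interchangeable: constant usage differs, and local variable names differ, and statement counts differ, and min/max/abs usage differs, and every declared input agrees.
One worked example (base=-3, step=1) — compute: delta = -3; ((3 + 6) <= (base * step)) -> false; ((-delta) == (delta * step)) -> false; step = 16; count = 1; [idx=-2]; count = 1536; return -6; compute2: delta = -3; ((3 + 6) <= (base * step)) -> false; ((-delta) == (delta * step)) -> false; step = 16; count = 1; [idx=-2]; count = 1536; return -6; agreement on -6.
Sweeping the whole domain (42 inputs) finds no disagreement.
verdict: equivalent


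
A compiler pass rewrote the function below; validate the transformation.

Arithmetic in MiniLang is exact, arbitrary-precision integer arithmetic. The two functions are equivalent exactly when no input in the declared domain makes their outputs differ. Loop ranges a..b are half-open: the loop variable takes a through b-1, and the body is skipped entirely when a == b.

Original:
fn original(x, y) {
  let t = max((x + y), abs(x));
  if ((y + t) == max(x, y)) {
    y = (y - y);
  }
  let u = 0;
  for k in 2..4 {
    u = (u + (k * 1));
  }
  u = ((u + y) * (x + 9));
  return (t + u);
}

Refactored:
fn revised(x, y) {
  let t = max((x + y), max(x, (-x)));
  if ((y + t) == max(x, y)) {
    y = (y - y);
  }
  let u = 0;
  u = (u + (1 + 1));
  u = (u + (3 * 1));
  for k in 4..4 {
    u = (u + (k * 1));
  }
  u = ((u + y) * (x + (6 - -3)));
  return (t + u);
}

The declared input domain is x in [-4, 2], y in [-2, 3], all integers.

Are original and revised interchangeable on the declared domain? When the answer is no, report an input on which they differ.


Reading the diff, among the changes: loop structure differs, plus constant usage differs, plus min/max/abs usage differs, plus statement counts differ, plus arithmetic usage differs.
One worked example (x=-1, y=3) — original: t=2, then ((y + t) == max(x, y)) is false, then u=0, then (k=2), then u=2, then (k=3), then u=5, then u=64, then returns 66; revised: t=2, then ((y + t) == max(x, y)) is false, then u=0, then u=2, then u=5, then the loop over k runs zero times, then u=64, then returns 66; agreement on 66.
Checked all 42 inputs in the declared domain: the outputs agree on every one.
verdict: equivalent


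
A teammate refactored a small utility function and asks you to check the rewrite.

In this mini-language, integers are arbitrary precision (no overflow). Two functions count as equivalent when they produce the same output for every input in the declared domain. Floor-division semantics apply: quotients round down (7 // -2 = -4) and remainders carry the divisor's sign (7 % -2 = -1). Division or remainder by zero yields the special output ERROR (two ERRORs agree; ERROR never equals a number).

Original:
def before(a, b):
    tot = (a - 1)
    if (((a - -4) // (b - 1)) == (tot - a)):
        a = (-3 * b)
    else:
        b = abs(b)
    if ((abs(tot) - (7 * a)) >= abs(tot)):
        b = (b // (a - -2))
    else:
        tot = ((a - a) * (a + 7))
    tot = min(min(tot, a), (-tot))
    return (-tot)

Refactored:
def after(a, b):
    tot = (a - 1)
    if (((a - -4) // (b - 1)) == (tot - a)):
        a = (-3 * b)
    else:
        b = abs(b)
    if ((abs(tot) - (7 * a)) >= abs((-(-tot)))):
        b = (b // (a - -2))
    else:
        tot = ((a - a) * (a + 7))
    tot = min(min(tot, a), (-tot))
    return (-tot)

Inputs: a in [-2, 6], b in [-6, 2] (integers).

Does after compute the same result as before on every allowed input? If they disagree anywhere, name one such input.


Behavior is preserved: although same computation, different form, the outputs never diverge.
As a probe, take a=6, b=-6: before runs tot becomes 5; next (((a - -4) // (b - 1)) == (tot - a)) evaluates to false; next b becomes 6; next ((abs(tot) - (7 * a)) >= abs(tot)) evaluates to false; next tot becomes 0; next tot becomes 0; next final value 0; after runs tot becomes 5; next (((a - -4) // (b - 1)) == (tot - a)) evaluates to false; next b becomes 6; next ((abs(tot) - (7 * a)) >= abs((-(-tot)))) evaluates to false; next tot becomes 0; next tot becomes 0; next final value 0; both end at 0.
Checked all 81 inputs in the declared domain: the outputs agree on every one.
verdict: equivalent
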